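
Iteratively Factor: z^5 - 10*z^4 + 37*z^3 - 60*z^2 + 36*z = (z - 3)*(z^4 - 7*z^3 + 16*z^2 - 12*z) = (z - 3)^2*(z^3 - 4*z^2 + 4*z) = (z - 3)^2*(z - 2)*(z^2 - 2*z) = (z - 3)^2*(z - 2)^2*(z)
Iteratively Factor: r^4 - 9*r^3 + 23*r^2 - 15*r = (r)*(r^3 - 9*r^2 + 23*r - 15) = r*(r - 5)*(r^2 - 4*r + 3) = r*(r - 5)*(r - 1)*(r - 3)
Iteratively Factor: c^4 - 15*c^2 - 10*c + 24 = (c - 1)*(c^3 + c^2 - 14*c - 24) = (c - 4)*(c - 1)*(c^2 + 5*c + 6) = (c - 4)*(c - 1)*(c + 2)*(c + 3)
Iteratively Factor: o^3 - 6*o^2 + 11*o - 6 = (o - 2)*(o^2 - 4*o + 3) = (o - 3)*(o - 2)*(o - 1)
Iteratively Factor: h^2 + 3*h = (h)*(h + 3)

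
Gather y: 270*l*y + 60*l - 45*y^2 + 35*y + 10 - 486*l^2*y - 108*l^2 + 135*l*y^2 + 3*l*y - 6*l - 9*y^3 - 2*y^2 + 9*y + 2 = -108*l^2 + 54*l - 9*y^3 + y^2*(135*l - 47) + y*(-486*l^2 + 273*l + 44) + 12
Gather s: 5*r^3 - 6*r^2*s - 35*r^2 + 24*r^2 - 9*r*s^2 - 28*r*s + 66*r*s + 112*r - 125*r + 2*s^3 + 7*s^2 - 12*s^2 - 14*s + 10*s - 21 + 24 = 5*r^3 - 11*r^2 - 13*r + 2*s^3 + s^2*(-9*r - 5) + s*(-6*r^2 + 38*r - 4) + 3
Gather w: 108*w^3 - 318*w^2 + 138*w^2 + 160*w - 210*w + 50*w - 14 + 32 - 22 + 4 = 108*w^3 - 180*w^2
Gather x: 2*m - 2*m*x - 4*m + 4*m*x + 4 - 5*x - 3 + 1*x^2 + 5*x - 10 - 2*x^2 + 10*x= -2*m - x^2 + x*(2*m + 10) - 9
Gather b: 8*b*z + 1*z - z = 8*b*z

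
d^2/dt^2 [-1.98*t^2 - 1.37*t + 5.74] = -3.96000000000000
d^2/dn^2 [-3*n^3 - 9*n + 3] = -18*n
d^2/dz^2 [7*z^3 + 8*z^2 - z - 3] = 42*z + 16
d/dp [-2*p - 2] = -2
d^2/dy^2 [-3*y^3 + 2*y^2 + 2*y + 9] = 4 - 18*y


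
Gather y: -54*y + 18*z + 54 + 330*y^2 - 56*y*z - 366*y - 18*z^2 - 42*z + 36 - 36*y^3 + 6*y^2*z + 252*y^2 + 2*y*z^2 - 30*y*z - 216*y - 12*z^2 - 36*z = -36*y^3 + y^2*(6*z + 582) + y*(2*z^2 - 86*z - 636) - 30*z^2 - 60*z + 90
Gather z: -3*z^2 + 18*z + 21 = -3*z^2 + 18*z + 21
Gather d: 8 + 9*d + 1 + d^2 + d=d^2 + 10*d + 9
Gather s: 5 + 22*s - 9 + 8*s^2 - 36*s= 8*s^2 - 14*s - 4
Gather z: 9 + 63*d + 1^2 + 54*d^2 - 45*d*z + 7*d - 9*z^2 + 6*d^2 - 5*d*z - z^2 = 60*d^2 - 50*d*z + 70*d - 10*z^2 + 10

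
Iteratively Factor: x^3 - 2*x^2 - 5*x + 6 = (x - 3)*(x^2 + x - 2) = (x - 3)*(x - 1)*(x + 2)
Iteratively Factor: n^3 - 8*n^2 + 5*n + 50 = (n + 2)*(n^2 - 10*n + 25) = (n - 5)*(n + 2)*(n - 5)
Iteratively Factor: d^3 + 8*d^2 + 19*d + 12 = (d + 1)*(d^2 + 7*d + 12) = (d + 1)*(d + 4)*(d + 3)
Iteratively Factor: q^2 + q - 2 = (q + 2)*(q - 1)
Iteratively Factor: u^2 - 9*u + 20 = (u - 5)*(u - 4)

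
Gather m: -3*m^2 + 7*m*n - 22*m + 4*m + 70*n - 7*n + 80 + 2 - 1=-3*m^2 + m*(7*n - 18) + 63*n + 81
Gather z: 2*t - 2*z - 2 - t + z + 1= t - z - 1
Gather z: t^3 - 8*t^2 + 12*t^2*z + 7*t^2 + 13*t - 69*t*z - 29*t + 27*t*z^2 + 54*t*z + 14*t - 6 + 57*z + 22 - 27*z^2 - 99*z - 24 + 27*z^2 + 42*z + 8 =t^3 - t^2 + 27*t*z^2 - 2*t + z*(12*t^2 - 15*t)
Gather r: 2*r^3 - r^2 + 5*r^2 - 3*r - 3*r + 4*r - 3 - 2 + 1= 2*r^3 + 4*r^2 - 2*r - 4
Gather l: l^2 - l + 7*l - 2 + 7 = l^2 + 6*l + 5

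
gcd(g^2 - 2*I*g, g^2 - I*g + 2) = g - 2*I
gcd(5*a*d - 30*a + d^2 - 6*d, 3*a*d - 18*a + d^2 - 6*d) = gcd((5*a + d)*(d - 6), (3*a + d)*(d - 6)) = d - 6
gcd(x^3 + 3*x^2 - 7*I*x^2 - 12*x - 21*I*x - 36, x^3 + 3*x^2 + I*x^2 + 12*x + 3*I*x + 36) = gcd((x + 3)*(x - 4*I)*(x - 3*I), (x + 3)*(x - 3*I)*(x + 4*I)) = x^2 + x*(3 - 3*I) - 9*I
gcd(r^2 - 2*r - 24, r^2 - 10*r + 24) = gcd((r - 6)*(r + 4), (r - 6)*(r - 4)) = r - 6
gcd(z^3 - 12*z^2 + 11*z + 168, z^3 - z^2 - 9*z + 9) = z + 3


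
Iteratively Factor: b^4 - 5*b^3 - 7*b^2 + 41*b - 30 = (b - 5)*(b^3 - 7*b + 6) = (b - 5)*(b - 1)*(b^2 + b - 6) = (b - 5)*(b - 2)*(b - 1)*(b + 3)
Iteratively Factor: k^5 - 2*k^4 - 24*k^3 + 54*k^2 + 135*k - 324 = (k + 3)*(k^4 - 5*k^3 - 9*k^2 + 81*k - 108) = (k - 3)*(k + 3)*(k^3 - 2*k^2 - 15*k + 36) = (k - 3)^2*(k + 3)*(k^2 + k - 12) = (k - 3)^2*(k + 3)*(k + 4)*(k - 3)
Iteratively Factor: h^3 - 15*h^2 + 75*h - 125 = (h - 5)*(h^2 - 10*h + 25) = (h - 5)^2*(h - 5)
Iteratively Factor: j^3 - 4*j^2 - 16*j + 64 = (j - 4)*(j^2 - 16) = (j - 4)*(j + 4)*(j - 4)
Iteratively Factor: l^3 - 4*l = (l - 2)*(l^2 + 2*l) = l*(l - 2)*(l + 2)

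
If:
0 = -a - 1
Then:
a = -1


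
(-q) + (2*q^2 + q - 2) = 2*q^2 - 2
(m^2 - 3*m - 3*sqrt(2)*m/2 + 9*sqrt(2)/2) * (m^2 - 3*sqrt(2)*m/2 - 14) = m^4 - 3*sqrt(2)*m^3 - 3*m^3 - 19*m^2/2 + 9*sqrt(2)*m^2 + 57*m/2 + 21*sqrt(2)*m - 63*sqrt(2)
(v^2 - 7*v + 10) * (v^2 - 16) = v^4 - 7*v^3 - 6*v^2 + 112*v - 160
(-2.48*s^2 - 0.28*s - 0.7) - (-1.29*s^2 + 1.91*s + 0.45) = -1.19*s^2 - 2.19*s - 1.15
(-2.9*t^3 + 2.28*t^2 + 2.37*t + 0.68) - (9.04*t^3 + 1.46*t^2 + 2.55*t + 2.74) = -11.94*t^3 + 0.82*t^2 - 0.18*t - 2.06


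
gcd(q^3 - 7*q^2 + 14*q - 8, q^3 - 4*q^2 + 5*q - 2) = q^2 - 3*q + 2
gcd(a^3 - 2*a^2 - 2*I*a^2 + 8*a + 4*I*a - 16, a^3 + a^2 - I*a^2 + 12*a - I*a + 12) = a - 4*I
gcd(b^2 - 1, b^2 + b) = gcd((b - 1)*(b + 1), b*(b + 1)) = b + 1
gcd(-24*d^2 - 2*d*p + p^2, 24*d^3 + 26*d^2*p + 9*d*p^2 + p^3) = 4*d + p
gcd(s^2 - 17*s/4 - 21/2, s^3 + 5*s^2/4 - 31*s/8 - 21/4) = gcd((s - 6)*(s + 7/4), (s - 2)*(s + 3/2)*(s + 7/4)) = s + 7/4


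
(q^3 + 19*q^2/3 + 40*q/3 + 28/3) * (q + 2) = q^4 + 25*q^3/3 + 26*q^2 + 36*q + 56/3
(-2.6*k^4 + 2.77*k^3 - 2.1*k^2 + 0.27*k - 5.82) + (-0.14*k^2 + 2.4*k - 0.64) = -2.6*k^4 + 2.77*k^3 - 2.24*k^2 + 2.67*k - 6.46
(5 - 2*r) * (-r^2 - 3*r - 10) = 2*r^3 + r^2 + 5*r - 50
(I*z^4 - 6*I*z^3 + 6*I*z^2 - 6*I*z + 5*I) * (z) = I*z^5 - 6*I*z^4 + 6*I*z^3 - 6*I*z^2 + 5*I*z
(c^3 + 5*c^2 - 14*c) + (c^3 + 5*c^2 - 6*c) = 2*c^3 + 10*c^2 - 20*c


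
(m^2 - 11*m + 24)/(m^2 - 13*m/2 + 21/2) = 2*(m - 8)/(2*m - 7)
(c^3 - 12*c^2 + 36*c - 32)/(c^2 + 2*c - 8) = (c^2 - 10*c + 16)/(c + 4)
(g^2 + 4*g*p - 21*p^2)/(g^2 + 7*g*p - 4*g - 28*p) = (g - 3*p)/(g - 4)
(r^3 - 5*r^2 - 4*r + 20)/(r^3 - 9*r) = (r^3 - 5*r^2 - 4*r + 20)/(r*(r^2 - 9))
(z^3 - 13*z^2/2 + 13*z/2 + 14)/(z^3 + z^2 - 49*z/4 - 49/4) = 2*(z - 4)/(2*z + 7)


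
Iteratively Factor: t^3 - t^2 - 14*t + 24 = (t - 2)*(t^2 + t - 12) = (t - 3)*(t - 2)*(t + 4)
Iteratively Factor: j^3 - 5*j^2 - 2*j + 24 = (j + 2)*(j^2 - 7*j + 12) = (j - 4)*(j + 2)*(j - 3)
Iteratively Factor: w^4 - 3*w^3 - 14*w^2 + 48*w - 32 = (w - 1)*(w^3 - 2*w^2 - 16*w + 32) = (w - 2)*(w - 1)*(w^2 - 16) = (w - 2)*(w - 1)*(w + 4)*(w - 4)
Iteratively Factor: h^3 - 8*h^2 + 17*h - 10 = (h - 1)*(h^2 - 7*h + 10) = (h - 2)*(h - 1)*(h - 5)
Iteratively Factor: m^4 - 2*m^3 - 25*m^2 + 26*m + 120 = (m + 4)*(m^3 - 6*m^2 - m + 30) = (m + 2)*(m + 4)*(m^2 - 8*m + 15) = (m - 3)*(m + 2)*(m + 4)*(m - 5)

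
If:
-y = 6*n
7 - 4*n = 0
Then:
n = 7/4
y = -21/2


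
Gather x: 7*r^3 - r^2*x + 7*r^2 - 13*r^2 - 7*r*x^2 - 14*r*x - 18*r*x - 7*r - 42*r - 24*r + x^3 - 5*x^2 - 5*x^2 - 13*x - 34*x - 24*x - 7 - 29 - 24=7*r^3 - 6*r^2 - 73*r + x^3 + x^2*(-7*r - 10) + x*(-r^2 - 32*r - 71) - 60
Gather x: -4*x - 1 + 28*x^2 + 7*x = 28*x^2 + 3*x - 1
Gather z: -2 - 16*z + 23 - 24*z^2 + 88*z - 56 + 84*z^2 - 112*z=60*z^2 - 40*z - 35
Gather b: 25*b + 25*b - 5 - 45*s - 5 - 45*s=50*b - 90*s - 10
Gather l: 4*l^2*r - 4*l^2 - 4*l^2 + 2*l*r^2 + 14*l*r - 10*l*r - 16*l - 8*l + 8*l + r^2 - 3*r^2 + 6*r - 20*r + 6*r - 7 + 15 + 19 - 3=l^2*(4*r - 8) + l*(2*r^2 + 4*r - 16) - 2*r^2 - 8*r + 24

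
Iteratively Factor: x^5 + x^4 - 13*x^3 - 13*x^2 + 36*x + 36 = (x + 2)*(x^4 - x^3 - 11*x^2 + 9*x + 18) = (x - 3)*(x + 2)*(x^3 + 2*x^2 - 5*x - 6) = (x - 3)*(x - 2)*(x + 2)*(x^2 + 4*x + 3) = (x - 3)*(x - 2)*(x + 1)*(x + 2)*(x + 3)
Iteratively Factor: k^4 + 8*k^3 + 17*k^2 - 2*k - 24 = (k + 2)*(k^3 + 6*k^2 + 5*k - 12) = (k + 2)*(k + 3)*(k^2 + 3*k - 4) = (k + 2)*(k + 3)*(k + 4)*(k - 1)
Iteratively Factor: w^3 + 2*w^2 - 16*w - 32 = (w + 2)*(w^2 - 16) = (w - 4)*(w + 2)*(w + 4)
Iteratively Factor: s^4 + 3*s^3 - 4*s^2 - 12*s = (s + 2)*(s^3 + s^2 - 6*s) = (s + 2)*(s + 3)*(s^2 - 2*s) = s*(s + 2)*(s + 3)*(s - 2)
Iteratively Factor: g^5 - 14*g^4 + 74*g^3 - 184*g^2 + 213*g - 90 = (g - 2)*(g^4 - 12*g^3 + 50*g^2 - 84*g + 45) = (g - 5)*(g - 2)*(g^3 - 7*g^2 + 15*g - 9) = (g - 5)*(g - 3)*(g - 2)*(g^2 - 4*g + 3) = (g - 5)*(g - 3)*(g - 2)*(g - 1)*(g - 3)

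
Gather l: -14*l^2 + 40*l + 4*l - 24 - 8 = -14*l^2 + 44*l - 32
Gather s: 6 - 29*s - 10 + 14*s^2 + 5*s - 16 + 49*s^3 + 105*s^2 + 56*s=49*s^3 + 119*s^2 + 32*s - 20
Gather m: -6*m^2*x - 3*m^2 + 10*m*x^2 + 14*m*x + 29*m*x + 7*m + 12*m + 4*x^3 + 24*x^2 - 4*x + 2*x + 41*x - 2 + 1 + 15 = m^2*(-6*x - 3) + m*(10*x^2 + 43*x + 19) + 4*x^3 + 24*x^2 + 39*x + 14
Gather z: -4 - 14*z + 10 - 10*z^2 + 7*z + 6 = -10*z^2 - 7*z + 12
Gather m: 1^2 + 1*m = m + 1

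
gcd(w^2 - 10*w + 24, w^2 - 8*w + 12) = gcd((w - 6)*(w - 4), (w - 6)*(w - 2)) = w - 6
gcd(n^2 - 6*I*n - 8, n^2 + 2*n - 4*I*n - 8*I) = n - 4*I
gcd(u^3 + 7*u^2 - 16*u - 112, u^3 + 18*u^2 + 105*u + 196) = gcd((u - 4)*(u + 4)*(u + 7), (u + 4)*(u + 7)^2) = u^2 + 11*u + 28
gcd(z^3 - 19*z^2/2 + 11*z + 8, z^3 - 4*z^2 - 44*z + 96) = z^2 - 10*z + 16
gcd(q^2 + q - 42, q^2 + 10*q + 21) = q + 7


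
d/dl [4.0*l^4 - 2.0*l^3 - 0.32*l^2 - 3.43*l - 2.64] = 16.0*l^3 - 6.0*l^2 - 0.64*l - 3.43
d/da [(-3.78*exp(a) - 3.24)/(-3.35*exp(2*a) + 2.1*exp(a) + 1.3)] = (-12.663*exp(2*a) - 21.708*exp(a) + 1.89)*exp(a)/(11.2225*exp(4*a) - 14.07*exp(3*a) - 4.3*exp(2*a) + 5.46*exp(a) + 1.69)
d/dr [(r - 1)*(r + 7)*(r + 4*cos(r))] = -(r - 1)*(r + 7)*(4*sin(r) - 1) + (r - 1)*(r + 4*cos(r)) + (r + 7)*(r + 4*cos(r))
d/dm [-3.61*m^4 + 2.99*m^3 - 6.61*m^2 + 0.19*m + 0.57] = -14.44*m^3 + 8.97*m^2 - 13.22*m + 0.19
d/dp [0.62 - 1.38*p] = -1.38000000000000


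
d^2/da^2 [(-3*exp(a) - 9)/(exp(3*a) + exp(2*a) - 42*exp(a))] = 6*(-2*exp(5*a) - 15*exp(4*a) - 101*exp(3*a) + 99*exp(2*a) + 189*exp(a) - 2646)*exp(-a)/(exp(6*a) + 3*exp(5*a) - 123*exp(4*a) - 251*exp(3*a) + 5166*exp(2*a) + 5292*exp(a) - 74088)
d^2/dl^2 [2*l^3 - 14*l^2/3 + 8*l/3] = 12*l - 28/3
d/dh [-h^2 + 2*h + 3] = 2 - 2*h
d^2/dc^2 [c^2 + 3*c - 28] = 2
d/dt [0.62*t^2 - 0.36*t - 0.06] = 1.24*t - 0.36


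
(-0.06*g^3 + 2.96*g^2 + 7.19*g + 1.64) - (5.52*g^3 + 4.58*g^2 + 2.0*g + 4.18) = -5.58*g^3 - 1.62*g^2 + 5.19*g - 2.54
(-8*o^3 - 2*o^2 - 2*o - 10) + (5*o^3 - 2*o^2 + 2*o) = -3*o^3 - 4*o^2 - 10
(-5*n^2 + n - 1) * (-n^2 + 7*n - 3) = 5*n^4 - 36*n^3 + 23*n^2 - 10*n + 3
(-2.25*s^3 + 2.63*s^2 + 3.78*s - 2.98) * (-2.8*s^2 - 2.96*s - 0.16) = 6.3*s^5 - 0.703999999999999*s^4 - 18.0088*s^3 - 3.2656*s^2 + 8.216*s + 0.4768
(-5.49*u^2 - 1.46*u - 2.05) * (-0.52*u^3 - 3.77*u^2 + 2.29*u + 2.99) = 2.8548*u^5 + 21.4565*u^4 - 6.0019*u^3 - 12.03*u^2 - 9.0599*u - 6.1295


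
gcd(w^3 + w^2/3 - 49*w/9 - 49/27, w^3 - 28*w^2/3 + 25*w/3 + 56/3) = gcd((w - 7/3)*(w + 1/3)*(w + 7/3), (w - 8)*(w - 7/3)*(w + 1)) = w - 7/3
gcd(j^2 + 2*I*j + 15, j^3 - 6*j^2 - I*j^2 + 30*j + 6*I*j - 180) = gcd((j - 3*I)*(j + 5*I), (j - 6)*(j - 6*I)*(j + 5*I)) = j + 5*I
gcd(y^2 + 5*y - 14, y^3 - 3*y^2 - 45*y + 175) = y + 7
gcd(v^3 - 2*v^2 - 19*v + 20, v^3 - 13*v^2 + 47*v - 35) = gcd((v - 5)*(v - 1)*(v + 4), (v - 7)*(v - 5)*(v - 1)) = v^2 - 6*v + 5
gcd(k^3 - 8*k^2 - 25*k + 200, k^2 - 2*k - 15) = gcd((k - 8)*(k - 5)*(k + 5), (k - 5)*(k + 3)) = k - 5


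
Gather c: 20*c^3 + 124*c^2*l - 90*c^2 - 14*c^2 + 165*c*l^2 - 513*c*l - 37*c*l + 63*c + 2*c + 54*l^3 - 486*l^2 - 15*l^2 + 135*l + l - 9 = 20*c^3 + c^2*(124*l - 104) + c*(165*l^2 - 550*l + 65) + 54*l^3 - 501*l^2 + 136*l - 9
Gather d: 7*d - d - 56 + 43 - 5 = 6*d - 18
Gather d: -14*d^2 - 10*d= -14*d^2 - 10*d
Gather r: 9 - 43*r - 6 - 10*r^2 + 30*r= -10*r^2 - 13*r + 3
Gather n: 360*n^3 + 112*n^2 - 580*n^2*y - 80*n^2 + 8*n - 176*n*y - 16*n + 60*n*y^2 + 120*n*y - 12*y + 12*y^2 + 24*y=360*n^3 + n^2*(32 - 580*y) + n*(60*y^2 - 56*y - 8) + 12*y^2 + 12*y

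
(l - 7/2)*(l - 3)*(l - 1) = l^3 - 15*l^2/2 + 17*l - 21/2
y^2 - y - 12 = (y - 4)*(y + 3)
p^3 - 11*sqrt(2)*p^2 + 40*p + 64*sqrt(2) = (p - 8*sqrt(2))*(p - 4*sqrt(2))*(p + sqrt(2))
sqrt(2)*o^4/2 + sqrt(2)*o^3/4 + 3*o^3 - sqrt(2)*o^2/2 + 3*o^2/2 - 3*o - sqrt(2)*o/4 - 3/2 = (o - 1)*(o + 1/2)*(o + 3*sqrt(2))*(sqrt(2)*o/2 + sqrt(2)/2)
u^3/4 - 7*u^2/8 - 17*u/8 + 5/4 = (u/4 + 1/2)*(u - 5)*(u - 1/2)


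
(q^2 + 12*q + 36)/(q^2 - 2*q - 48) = (q + 6)/(q - 8)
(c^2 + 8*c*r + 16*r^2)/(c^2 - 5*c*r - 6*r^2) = (-c^2 - 8*c*r - 16*r^2)/(-c^2 + 5*c*r + 6*r^2)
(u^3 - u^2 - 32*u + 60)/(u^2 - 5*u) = u + 4 - 12/u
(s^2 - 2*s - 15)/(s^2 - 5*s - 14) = (-s^2 + 2*s + 15)/(-s^2 + 5*s + 14)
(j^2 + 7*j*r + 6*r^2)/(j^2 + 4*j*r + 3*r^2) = (j + 6*r)/(j + 3*r)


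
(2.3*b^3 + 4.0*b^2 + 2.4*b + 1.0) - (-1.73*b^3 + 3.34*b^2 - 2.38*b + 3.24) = 4.03*b^3 + 0.66*b^2 + 4.78*b - 2.24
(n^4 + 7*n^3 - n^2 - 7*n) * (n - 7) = n^5 - 50*n^3 + 49*n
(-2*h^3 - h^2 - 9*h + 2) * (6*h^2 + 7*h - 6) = -12*h^5 - 20*h^4 - 49*h^3 - 45*h^2 + 68*h - 12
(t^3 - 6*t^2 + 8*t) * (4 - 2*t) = -2*t^4 + 16*t^3 - 40*t^2 + 32*t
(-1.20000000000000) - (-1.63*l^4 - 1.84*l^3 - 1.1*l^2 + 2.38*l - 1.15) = 1.63*l^4 + 1.84*l^3 + 1.1*l^2 - 2.38*l - 0.05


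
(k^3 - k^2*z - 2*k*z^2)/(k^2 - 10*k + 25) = k*(k^2 - k*z - 2*z^2)/(k^2 - 10*k + 25)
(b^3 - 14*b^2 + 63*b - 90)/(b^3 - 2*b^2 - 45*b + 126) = (b - 5)/(b + 7)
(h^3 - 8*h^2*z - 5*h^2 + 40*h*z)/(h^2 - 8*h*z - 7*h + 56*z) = h*(h - 5)/(h - 7)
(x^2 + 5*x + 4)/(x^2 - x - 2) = (x + 4)/(x - 2)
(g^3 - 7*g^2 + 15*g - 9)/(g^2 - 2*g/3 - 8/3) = 3*(-g^3 + 7*g^2 - 15*g + 9)/(-3*g^2 + 2*g + 8)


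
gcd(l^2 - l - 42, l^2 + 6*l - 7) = 1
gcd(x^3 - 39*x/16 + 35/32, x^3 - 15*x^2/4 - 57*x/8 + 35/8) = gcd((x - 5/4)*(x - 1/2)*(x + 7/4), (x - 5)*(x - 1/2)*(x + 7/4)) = x^2 + 5*x/4 - 7/8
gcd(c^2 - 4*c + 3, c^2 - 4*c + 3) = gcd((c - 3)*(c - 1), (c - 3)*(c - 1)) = c^2 - 4*c + 3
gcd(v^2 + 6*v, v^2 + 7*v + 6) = v + 6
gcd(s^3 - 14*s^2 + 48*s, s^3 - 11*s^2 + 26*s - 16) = s - 8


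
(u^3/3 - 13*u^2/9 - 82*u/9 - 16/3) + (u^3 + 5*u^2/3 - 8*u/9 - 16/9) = 4*u^3/3 + 2*u^2/9 - 10*u - 64/9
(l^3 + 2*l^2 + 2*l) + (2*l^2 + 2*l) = l^3 + 4*l^2 + 4*l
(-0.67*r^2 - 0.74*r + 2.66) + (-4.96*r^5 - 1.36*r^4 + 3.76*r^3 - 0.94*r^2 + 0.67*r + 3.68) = -4.96*r^5 - 1.36*r^4 + 3.76*r^3 - 1.61*r^2 - 0.07*r + 6.34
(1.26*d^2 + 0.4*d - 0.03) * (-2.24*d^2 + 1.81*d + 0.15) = -2.8224*d^4 + 1.3846*d^3 + 0.9802*d^2 + 0.0057*d - 0.0045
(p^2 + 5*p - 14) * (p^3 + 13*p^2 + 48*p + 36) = p^5 + 18*p^4 + 99*p^3 + 94*p^2 - 492*p - 504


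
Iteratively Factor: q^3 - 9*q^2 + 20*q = (q)*(q^2 - 9*q + 20) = q*(q - 4)*(q - 5)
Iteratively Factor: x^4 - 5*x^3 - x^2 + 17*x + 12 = (x + 1)*(x^3 - 6*x^2 + 5*x + 12) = (x - 3)*(x + 1)*(x^2 - 3*x - 4) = (x - 3)*(x + 1)^2*(x - 4)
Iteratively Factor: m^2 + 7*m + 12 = (m + 3)*(m + 4)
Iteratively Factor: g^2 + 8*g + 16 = (g + 4)*(g + 4)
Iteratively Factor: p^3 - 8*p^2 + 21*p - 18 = (p - 3)*(p^2 - 5*p + 6) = (p - 3)^2*(p - 2)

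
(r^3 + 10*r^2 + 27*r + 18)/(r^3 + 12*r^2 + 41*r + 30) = (r + 3)/(r + 5)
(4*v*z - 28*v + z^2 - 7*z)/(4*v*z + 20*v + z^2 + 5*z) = (z - 7)/(z + 5)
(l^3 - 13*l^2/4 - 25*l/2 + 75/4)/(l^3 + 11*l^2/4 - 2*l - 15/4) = (l - 5)/(l + 1)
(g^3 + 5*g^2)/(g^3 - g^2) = (g + 5)/(g - 1)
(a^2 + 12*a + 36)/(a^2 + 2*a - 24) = (a + 6)/(a - 4)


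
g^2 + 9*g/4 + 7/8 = (g + 1/2)*(g + 7/4)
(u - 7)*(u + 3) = u^2 - 4*u - 21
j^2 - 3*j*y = j*(j - 3*y)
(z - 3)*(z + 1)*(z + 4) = z^3 + 2*z^2 - 11*z - 12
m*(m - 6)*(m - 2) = m^3 - 8*m^2 + 12*m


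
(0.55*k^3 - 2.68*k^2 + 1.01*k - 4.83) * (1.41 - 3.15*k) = -1.7325*k^4 + 9.2175*k^3 - 6.9603*k^2 + 16.6386*k - 6.8103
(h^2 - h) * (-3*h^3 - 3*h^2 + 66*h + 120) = -3*h^5 + 69*h^3 + 54*h^2 - 120*h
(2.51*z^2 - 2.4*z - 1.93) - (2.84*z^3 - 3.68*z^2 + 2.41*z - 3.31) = -2.84*z^3 + 6.19*z^2 - 4.81*z + 1.38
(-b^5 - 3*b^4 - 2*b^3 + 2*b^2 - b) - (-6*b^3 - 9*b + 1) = -b^5 - 3*b^4 + 4*b^3 + 2*b^2 + 8*b - 1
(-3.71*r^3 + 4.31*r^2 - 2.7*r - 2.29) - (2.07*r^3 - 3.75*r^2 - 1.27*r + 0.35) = -5.78*r^3 + 8.06*r^2 - 1.43*r - 2.64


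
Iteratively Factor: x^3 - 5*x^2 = (x)*(x^2 - 5*x) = x^2*(x - 5)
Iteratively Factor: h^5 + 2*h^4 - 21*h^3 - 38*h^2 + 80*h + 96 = (h + 3)*(h^4 - h^3 - 18*h^2 + 16*h + 32) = (h - 4)*(h + 3)*(h^3 + 3*h^2 - 6*h - 8) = (h - 4)*(h + 1)*(h + 3)*(h^2 + 2*h - 8) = (h - 4)*(h + 1)*(h + 3)*(h + 4)*(h - 2)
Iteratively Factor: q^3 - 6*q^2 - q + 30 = (q - 5)*(q^2 - q - 6) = (q - 5)*(q - 3)*(q + 2)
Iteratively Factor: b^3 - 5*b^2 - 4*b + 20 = (b - 5)*(b^2 - 4) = (b - 5)*(b - 2)*(b + 2)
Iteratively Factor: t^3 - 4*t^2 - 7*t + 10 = (t + 2)*(t^2 - 6*t + 5) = (t - 5)*(t + 2)*(t - 1)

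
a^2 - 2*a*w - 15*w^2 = (a - 5*w)*(a + 3*w)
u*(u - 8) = u^2 - 8*u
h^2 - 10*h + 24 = (h - 6)*(h - 4)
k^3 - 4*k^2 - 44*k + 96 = (k - 8)*(k - 2)*(k + 6)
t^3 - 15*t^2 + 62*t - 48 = (t - 8)*(t - 6)*(t - 1)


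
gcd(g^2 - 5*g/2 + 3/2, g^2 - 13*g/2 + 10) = 1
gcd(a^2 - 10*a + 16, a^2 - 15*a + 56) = a - 8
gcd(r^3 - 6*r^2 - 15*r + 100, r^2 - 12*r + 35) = r - 5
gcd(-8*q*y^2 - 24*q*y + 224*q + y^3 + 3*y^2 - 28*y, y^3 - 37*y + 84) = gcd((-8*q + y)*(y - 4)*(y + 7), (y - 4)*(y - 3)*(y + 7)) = y^2 + 3*y - 28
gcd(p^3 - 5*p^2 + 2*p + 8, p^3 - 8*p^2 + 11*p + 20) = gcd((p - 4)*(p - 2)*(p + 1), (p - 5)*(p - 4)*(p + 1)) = p^2 - 3*p - 4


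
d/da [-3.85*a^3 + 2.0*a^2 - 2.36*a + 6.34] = -11.55*a^2 + 4.0*a - 2.36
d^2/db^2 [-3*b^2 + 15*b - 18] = -6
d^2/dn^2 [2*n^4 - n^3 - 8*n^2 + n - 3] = 24*n^2 - 6*n - 16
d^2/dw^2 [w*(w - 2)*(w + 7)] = 6*w + 10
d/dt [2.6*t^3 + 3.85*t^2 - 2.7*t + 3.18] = 7.8*t^2 + 7.7*t - 2.7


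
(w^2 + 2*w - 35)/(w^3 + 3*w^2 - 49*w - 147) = (w - 5)/(w^2 - 4*w - 21)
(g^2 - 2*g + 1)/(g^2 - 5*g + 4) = (g - 1)/(g - 4)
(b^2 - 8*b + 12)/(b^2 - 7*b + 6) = (b - 2)/(b - 1)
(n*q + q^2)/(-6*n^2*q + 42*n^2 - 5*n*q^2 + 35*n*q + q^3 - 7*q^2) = q/(-6*n*q + 42*n + q^2 - 7*q)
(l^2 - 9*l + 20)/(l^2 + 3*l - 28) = (l - 5)/(l + 7)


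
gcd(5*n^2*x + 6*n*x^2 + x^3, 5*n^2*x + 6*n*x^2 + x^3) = 5*n^2*x + 6*n*x^2 + x^3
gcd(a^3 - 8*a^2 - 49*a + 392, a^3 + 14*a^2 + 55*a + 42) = a + 7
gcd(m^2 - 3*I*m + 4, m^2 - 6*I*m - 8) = m - 4*I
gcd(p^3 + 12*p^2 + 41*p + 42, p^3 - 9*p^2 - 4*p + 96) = p + 3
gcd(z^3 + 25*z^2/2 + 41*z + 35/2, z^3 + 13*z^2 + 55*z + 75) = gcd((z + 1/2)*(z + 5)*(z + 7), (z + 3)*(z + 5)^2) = z + 5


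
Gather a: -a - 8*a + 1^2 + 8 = 9 - 9*a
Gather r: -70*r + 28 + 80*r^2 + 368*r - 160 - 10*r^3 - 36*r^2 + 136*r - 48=-10*r^3 + 44*r^2 + 434*r - 180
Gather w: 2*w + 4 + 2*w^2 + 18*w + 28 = 2*w^2 + 20*w + 32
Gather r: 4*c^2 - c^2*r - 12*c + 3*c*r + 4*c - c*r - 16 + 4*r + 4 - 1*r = 4*c^2 - 8*c + r*(-c^2 + 2*c + 3) - 12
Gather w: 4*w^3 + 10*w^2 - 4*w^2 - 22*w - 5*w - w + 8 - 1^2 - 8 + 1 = 4*w^3 + 6*w^2 - 28*w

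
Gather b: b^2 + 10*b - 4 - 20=b^2 + 10*b - 24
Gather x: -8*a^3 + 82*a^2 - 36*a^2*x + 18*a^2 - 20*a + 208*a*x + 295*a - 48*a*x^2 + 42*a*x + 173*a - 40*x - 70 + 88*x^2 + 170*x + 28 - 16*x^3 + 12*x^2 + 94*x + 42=-8*a^3 + 100*a^2 + 448*a - 16*x^3 + x^2*(100 - 48*a) + x*(-36*a^2 + 250*a + 224)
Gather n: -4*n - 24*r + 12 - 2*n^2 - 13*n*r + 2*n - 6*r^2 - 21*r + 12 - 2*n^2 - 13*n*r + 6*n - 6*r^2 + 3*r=-4*n^2 + n*(4 - 26*r) - 12*r^2 - 42*r + 24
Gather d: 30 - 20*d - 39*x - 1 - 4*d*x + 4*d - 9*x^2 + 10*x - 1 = d*(-4*x - 16) - 9*x^2 - 29*x + 28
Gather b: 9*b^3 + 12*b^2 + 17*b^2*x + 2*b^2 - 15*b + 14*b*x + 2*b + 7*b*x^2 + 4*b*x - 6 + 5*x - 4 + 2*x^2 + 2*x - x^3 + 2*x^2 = 9*b^3 + b^2*(17*x + 14) + b*(7*x^2 + 18*x - 13) - x^3 + 4*x^2 + 7*x - 10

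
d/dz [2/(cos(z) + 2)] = 2*sin(z)/(cos(z) + 2)^2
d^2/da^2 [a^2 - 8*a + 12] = 2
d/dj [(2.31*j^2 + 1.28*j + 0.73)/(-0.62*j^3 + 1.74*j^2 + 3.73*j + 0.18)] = (1.4322*j^4 + 1.5872*j^3 + 7.7469*j^2 - 1.7088*j - 2.4925)/(0.3844*j^6 - 2.1576*j^5 - 1.5976*j^4 + 12.7572*j^3 + 14.5393*j^2 + 1.3428*j + 0.0324)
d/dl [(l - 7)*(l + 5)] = 2*l - 2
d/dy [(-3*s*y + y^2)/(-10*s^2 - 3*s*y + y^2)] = (3*s - 2*y)*(10*s^2 + 3*s*y - y^2 - y*(3*s - y))/(10*s^2 + 3*s*y - y^2)^2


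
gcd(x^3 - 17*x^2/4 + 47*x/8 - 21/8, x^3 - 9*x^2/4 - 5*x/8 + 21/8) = x^2 - 13*x/4 + 21/8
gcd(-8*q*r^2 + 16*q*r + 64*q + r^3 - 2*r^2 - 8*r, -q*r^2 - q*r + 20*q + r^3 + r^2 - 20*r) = r - 4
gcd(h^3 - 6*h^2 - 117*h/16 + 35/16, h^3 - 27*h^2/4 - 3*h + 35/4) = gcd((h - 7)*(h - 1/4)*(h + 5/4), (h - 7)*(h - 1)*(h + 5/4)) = h^2 - 23*h/4 - 35/4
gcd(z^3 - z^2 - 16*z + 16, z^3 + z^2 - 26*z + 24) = z^2 - 5*z + 4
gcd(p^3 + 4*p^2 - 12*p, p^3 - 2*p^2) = p^2 - 2*p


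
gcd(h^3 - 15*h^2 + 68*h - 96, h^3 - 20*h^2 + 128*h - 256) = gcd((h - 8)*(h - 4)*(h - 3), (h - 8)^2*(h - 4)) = h^2 - 12*h + 32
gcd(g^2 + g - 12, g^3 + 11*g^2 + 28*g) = g + 4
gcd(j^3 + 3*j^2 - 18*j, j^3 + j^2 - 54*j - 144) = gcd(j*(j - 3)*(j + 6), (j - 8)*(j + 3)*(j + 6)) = j + 6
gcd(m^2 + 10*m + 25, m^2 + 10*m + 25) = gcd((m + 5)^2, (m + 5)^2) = m^2 + 10*m + 25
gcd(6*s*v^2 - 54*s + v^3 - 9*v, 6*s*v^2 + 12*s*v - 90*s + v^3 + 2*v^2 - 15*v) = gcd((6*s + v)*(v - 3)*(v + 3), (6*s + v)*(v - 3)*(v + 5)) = 6*s*v - 18*s + v^2 - 3*v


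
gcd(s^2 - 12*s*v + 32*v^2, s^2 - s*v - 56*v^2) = s - 8*v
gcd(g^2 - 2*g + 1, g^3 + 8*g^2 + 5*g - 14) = g - 1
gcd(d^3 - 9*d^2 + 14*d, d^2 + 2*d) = d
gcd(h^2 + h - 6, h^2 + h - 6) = h^2 + h - 6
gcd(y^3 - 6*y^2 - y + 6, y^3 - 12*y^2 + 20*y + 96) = y - 6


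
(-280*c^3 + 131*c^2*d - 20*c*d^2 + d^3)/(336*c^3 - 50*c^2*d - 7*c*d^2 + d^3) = (-35*c^2 + 12*c*d - d^2)/(42*c^2 - c*d - d^2)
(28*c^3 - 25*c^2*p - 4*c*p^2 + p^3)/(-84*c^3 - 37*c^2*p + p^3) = (-c + p)/(3*c + p)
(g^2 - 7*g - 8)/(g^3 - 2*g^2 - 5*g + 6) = (g^2 - 7*g - 8)/(g^3 - 2*g^2 - 5*g + 6)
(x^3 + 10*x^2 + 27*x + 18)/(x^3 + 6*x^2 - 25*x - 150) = (x^2 + 4*x + 3)/(x^2 - 25)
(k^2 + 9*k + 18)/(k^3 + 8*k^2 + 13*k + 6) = (k + 3)/(k^2 + 2*k + 1)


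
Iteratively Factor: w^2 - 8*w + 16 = (w - 4)*(w - 4)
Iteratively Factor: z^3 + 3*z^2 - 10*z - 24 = (z - 3)*(z^2 + 6*z + 8) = (z - 3)*(z + 2)*(z + 4)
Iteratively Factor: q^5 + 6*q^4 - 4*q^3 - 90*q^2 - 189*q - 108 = (q + 3)*(q^4 + 3*q^3 - 13*q^2 - 51*q - 36) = (q + 1)*(q + 3)*(q^3 + 2*q^2 - 15*q - 36) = (q - 4)*(q + 1)*(q + 3)*(q^2 + 6*q + 9) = (q - 4)*(q + 1)*(q + 3)^2*(q + 3)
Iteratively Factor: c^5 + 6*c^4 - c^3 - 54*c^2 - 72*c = (c + 2)*(c^4 + 4*c^3 - 9*c^2 - 36*c) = (c + 2)*(c + 4)*(c^3 - 9*c) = (c - 3)*(c + 2)*(c + 4)*(c^2 + 3*c) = c*(c - 3)*(c + 2)*(c + 4)*(c + 3)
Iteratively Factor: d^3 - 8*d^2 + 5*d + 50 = (d + 2)*(d^2 - 10*d + 25) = (d - 5)*(d + 2)*(d - 5)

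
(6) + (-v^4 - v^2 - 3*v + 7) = -v^4 - v^2 - 3*v + 13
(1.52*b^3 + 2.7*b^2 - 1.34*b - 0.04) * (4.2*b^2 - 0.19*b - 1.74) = 6.384*b^5 + 11.0512*b^4 - 8.7858*b^3 - 4.6114*b^2 + 2.3392*b + 0.0696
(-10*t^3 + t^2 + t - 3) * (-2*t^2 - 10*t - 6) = 20*t^5 + 98*t^4 + 48*t^3 - 10*t^2 + 24*t + 18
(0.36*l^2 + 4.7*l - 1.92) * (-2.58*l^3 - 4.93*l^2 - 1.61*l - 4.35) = -0.9288*l^5 - 13.9008*l^4 - 18.797*l^3 + 0.332599999999998*l^2 - 17.3538*l + 8.352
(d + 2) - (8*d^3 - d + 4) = -8*d^3 + 2*d - 2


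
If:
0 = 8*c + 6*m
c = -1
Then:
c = -1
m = 4/3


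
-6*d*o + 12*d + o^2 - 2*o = (-6*d + o)*(o - 2)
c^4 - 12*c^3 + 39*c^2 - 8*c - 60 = (c - 6)*(c - 5)*(c - 2)*(c + 1)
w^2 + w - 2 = (w - 1)*(w + 2)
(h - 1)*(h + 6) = h^2 + 5*h - 6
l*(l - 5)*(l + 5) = l^3 - 25*l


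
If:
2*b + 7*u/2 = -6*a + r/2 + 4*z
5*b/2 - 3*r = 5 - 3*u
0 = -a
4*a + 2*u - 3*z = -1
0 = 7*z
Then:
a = 0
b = 8/19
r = -69/38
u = -1/2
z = 0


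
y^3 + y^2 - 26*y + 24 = (y - 4)*(y - 1)*(y + 6)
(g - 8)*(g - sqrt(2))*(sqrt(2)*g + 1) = sqrt(2)*g^3 - 8*sqrt(2)*g^2 - g^2 - sqrt(2)*g + 8*g + 8*sqrt(2)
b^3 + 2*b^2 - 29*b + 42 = (b - 3)*(b - 2)*(b + 7)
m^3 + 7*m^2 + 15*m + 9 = (m + 1)*(m + 3)^2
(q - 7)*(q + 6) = q^2 - q - 42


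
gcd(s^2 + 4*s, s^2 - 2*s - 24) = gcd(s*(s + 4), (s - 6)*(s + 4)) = s + 4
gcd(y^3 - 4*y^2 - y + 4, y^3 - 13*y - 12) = y^2 - 3*y - 4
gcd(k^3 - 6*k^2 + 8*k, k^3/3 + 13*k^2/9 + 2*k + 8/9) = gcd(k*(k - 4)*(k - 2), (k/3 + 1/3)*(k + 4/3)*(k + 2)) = 1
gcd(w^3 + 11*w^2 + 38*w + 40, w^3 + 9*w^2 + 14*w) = w + 2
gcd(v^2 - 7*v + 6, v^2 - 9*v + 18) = v - 6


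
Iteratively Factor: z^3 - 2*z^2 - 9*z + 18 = (z - 2)*(z^2 - 9) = (z - 2)*(z + 3)*(z - 3)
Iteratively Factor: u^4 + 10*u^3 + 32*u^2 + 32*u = (u + 4)*(u^3 + 6*u^2 + 8*u) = u*(u + 4)*(u^2 + 6*u + 8) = u*(u + 4)^2*(u + 2)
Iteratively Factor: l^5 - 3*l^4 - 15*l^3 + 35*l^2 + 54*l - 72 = (l + 3)*(l^4 - 6*l^3 + 3*l^2 + 26*l - 24) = (l + 2)*(l + 3)*(l^3 - 8*l^2 + 19*l - 12) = (l - 4)*(l + 2)*(l + 3)*(l^2 - 4*l + 3) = (l - 4)*(l - 1)*(l + 2)*(l + 3)*(l - 3)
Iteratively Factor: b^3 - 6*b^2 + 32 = (b - 4)*(b^2 - 2*b - 8) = (b - 4)^2*(b + 2)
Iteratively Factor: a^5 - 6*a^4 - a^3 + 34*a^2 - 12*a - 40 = (a + 1)*(a^4 - 7*a^3 + 6*a^2 + 28*a - 40) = (a - 5)*(a + 1)*(a^3 - 2*a^2 - 4*a + 8) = (a - 5)*(a + 1)*(a + 2)*(a^2 - 4*a + 4) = (a - 5)*(a - 2)*(a + 1)*(a + 2)*(a - 2)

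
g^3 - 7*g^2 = g^2*(g - 7)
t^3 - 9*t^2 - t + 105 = (t - 7)*(t - 5)*(t + 3)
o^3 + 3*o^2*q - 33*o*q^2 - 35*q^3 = (o - 5*q)*(o + q)*(o + 7*q)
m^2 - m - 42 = (m - 7)*(m + 6)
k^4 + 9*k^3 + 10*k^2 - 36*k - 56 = (k - 2)*(k + 2)^2*(k + 7)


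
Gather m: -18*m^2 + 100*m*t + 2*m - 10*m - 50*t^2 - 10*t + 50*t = -18*m^2 + m*(100*t - 8) - 50*t^2 + 40*t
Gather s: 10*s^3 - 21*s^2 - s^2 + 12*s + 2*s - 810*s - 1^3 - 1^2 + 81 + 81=10*s^3 - 22*s^2 - 796*s + 160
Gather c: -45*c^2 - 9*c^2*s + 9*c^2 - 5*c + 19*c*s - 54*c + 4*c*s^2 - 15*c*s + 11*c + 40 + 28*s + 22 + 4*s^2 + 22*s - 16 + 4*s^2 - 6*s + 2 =c^2*(-9*s - 36) + c*(4*s^2 + 4*s - 48) + 8*s^2 + 44*s + 48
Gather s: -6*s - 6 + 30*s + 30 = 24*s + 24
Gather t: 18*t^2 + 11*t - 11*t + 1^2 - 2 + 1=18*t^2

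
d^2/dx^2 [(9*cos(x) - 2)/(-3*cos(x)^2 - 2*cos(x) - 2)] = 2*(729*(1 - cos(2*x))^2*cos(x) - 126*(1 - cos(2*x))^2 + 32*cos(x) - 280*cos(2*x) + 126*cos(3*x) - 162*cos(5*x) + 480)/(4*cos(x) + 3*cos(2*x) + 7)^3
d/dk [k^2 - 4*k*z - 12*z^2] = 2*k - 4*z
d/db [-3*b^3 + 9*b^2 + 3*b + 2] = -9*b^2 + 18*b + 3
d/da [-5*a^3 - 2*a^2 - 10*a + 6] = -15*a^2 - 4*a - 10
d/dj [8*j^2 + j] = 16*j + 1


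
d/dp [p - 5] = 1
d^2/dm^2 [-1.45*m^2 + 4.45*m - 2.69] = -2.90000000000000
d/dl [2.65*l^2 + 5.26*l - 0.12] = 5.3*l + 5.26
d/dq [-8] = 0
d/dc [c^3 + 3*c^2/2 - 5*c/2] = 3*c^2 + 3*c - 5/2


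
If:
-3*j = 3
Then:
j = -1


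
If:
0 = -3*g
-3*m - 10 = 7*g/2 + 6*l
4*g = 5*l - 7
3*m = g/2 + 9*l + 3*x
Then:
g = 0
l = 7/5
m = -92/15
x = -31/3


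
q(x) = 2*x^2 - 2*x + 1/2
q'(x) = 4*x - 2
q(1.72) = 2.98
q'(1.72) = 4.88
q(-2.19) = 14.47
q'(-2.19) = -10.76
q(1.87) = 3.75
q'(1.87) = 5.48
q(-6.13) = 87.91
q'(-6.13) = -26.52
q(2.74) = 10.04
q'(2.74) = 8.96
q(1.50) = 2.00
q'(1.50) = 4.00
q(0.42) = 0.01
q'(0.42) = -0.32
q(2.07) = 4.93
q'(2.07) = 6.28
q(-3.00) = 24.50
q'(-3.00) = -14.00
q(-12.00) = 312.50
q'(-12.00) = -50.00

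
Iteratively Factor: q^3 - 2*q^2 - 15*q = (q)*(q^2 - 2*q - 15) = q*(q + 3)*(q - 5)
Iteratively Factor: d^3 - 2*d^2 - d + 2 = (d + 1)*(d^2 - 3*d + 2) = (d - 1)*(d + 1)*(d - 2)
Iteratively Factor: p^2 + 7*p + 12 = (p + 3)*(p + 4)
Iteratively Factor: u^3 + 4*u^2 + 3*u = (u + 3)*(u^2 + u) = u*(u + 3)*(u + 1)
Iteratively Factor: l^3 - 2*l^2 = (l)*(l^2 - 2*l) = l^2*(l - 2)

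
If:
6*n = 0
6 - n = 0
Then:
No Solution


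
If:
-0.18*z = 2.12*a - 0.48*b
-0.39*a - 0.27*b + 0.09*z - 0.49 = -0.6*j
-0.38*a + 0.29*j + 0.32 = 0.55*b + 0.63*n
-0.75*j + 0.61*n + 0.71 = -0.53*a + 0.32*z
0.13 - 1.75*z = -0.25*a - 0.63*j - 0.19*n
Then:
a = 0.10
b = 0.66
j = 1.10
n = 0.38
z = 0.53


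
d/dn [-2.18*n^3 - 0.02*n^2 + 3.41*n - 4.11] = -6.54*n^2 - 0.04*n + 3.41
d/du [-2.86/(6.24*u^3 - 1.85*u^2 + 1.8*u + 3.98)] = (53.5392*u^2 - 10.582*u + 5.148)/(6.24*u^3 - 1.85*u^2 + 1.8*u + 3.98)^2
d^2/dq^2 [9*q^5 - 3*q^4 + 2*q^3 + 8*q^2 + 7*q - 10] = 180*q^3 - 36*q^2 + 12*q + 16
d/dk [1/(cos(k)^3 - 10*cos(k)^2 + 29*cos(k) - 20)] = (3*cos(k)^2 - 20*cos(k) + 29)*sin(k)/(cos(k)^3 - 10*cos(k)^2 + 29*cos(k) - 20)^2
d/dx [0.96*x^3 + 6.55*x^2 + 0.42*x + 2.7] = 2.88*x^2 + 13.1*x + 0.42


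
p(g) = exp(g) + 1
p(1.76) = 6.81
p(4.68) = 108.77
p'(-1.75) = 0.17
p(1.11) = 4.03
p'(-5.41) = 0.00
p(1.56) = 5.76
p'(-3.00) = 0.05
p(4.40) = 82.45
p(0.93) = 3.53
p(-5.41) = 1.00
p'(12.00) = 162754.79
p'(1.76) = 5.81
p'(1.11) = 3.03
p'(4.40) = 81.45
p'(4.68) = 107.77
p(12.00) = 162755.79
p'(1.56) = 4.76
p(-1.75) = 1.17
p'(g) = exp(g)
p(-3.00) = 1.05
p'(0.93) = 2.53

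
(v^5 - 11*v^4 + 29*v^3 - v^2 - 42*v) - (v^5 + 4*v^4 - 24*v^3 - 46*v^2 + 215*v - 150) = -15*v^4 + 53*v^3 + 45*v^2 - 257*v + 150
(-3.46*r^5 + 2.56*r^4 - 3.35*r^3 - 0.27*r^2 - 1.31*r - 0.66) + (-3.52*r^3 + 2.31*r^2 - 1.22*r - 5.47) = -3.46*r^5 + 2.56*r^4 - 6.87*r^3 + 2.04*r^2 - 2.53*r - 6.13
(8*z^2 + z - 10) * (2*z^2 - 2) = 16*z^4 + 2*z^3 - 36*z^2 - 2*z + 20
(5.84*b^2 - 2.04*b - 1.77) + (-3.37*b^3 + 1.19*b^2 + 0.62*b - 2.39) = -3.37*b^3 + 7.03*b^2 - 1.42*b - 4.16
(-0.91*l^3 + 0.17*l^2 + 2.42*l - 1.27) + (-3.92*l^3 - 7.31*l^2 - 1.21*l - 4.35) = -4.83*l^3 - 7.14*l^2 + 1.21*l - 5.62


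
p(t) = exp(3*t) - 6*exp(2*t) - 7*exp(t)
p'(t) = 3*exp(3*t) - 12*exp(2*t) - 7*exp(t)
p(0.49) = -23.06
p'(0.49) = -30.35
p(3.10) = 7826.14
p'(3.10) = 26745.68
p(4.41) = 515636.03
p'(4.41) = 1588669.44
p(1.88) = -22.10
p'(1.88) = 283.13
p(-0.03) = -11.53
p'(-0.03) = -15.35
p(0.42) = -21.03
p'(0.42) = -27.87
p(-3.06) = -0.34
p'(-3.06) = -0.35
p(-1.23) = -2.53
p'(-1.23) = -3.00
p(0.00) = -12.00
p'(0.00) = -16.00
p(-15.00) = 0.00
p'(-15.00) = 0.00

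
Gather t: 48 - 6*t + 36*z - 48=-6*t + 36*z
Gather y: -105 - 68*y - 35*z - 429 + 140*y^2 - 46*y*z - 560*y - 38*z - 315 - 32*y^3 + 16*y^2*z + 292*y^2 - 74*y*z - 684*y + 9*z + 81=-32*y^3 + y^2*(16*z + 432) + y*(-120*z - 1312) - 64*z - 768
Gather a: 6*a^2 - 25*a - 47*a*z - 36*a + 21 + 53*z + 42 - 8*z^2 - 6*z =6*a^2 + a*(-47*z - 61) - 8*z^2 + 47*z + 63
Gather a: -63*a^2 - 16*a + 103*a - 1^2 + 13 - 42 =-63*a^2 + 87*a - 30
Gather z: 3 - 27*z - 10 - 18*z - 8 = -45*z - 15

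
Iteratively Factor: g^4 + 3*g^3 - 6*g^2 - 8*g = (g)*(g^3 + 3*g^2 - 6*g - 8) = g*(g + 1)*(g^2 + 2*g - 8) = g*(g + 1)*(g + 4)*(g - 2)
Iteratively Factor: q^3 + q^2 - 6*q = (q - 2)*(q^2 + 3*q) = q*(q - 2)*(q + 3)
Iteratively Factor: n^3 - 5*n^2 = (n)*(n^2 - 5*n) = n*(n - 5)*(n)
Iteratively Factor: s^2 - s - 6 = (s - 3)*(s + 2)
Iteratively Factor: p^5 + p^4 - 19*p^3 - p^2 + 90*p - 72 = (p - 2)*(p^4 + 3*p^3 - 13*p^2 - 27*p + 36) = (p - 2)*(p + 3)*(p^3 - 13*p + 12) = (p - 3)*(p - 2)*(p + 3)*(p^2 + 3*p - 4) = (p - 3)*(p - 2)*(p + 3)*(p + 4)*(p - 1)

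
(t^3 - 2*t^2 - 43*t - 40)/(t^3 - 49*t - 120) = (t + 1)/(t + 3)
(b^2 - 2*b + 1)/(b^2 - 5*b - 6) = (-b^2 + 2*b - 1)/(-b^2 + 5*b + 6)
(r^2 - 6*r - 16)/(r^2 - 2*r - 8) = (r - 8)/(r - 4)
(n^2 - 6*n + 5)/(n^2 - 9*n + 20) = (n - 1)/(n - 4)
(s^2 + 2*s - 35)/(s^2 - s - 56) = (s - 5)/(s - 8)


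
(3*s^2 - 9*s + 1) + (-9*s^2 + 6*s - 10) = -6*s^2 - 3*s - 9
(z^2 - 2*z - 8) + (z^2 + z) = 2*z^2 - z - 8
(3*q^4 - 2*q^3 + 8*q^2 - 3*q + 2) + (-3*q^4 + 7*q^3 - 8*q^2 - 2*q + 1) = 5*q^3 - 5*q + 3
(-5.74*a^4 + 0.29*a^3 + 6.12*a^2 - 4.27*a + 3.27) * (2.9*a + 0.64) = -16.646*a^5 - 2.8326*a^4 + 17.9336*a^3 - 8.4662*a^2 + 6.7502*a + 2.0928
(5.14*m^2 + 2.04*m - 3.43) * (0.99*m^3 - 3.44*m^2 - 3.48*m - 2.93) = 5.0886*m^5 - 15.662*m^4 - 28.3005*m^3 - 10.3602*m^2 + 5.9592*m + 10.0499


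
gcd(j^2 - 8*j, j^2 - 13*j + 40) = j - 8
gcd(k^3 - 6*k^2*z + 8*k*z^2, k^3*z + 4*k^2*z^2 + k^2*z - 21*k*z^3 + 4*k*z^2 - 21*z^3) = 1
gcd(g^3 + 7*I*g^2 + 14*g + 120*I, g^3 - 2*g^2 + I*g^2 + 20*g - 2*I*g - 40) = g^2 + I*g + 20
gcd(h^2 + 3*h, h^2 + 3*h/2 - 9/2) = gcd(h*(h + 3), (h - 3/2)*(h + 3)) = h + 3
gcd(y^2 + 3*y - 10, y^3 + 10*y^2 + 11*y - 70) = y^2 + 3*y - 10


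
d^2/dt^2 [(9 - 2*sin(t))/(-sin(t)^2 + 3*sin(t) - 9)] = (-2*sin(t)^5 + 30*sin(t)^4 + 31*sin(t)^3 - 351*sin(t)^2 + 135*sin(t) + 108)/(sin(t)^2 - 3*sin(t) + 9)^3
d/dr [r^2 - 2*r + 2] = 2*r - 2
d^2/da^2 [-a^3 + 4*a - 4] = -6*a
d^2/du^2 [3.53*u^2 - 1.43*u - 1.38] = 7.06000000000000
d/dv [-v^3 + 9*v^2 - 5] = 3*v*(6 - v)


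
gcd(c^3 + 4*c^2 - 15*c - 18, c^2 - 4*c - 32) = 1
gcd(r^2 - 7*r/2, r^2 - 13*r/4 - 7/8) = r - 7/2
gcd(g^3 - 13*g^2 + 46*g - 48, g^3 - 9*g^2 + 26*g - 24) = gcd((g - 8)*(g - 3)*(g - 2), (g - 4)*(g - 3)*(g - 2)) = g^2 - 5*g + 6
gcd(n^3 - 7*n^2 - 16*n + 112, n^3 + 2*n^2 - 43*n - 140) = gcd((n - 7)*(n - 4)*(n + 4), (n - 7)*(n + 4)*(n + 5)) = n^2 - 3*n - 28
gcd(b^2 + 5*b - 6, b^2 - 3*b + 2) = b - 1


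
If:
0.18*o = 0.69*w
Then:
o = 3.83333333333333*w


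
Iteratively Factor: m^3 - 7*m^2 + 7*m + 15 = (m - 3)*(m^2 - 4*m - 5) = (m - 5)*(m - 3)*(m + 1)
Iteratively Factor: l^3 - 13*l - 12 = (l - 4)*(l^2 + 4*l + 3) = (l - 4)*(l + 3)*(l + 1)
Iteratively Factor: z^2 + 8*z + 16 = (z + 4)*(z + 4)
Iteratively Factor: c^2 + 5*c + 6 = (c + 3)*(c + 2)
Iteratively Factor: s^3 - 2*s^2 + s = (s)*(s^2 - 2*s + 1) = s*(s - 1)*(s - 1)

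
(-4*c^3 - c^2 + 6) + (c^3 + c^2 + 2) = 8 - 3*c^3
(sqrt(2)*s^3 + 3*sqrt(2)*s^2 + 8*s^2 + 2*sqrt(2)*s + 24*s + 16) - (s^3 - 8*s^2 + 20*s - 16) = -s^3 + sqrt(2)*s^3 + 3*sqrt(2)*s^2 + 16*s^2 + 2*sqrt(2)*s + 4*s + 32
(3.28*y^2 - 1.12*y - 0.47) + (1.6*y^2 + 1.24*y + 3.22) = 4.88*y^2 + 0.12*y + 2.75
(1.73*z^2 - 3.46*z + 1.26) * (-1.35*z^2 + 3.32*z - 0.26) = -2.3355*z^4 + 10.4146*z^3 - 13.638*z^2 + 5.0828*z - 0.3276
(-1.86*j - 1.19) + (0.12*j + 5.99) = 4.8 - 1.74*j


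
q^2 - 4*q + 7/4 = (q - 7/2)*(q - 1/2)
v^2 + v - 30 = (v - 5)*(v + 6)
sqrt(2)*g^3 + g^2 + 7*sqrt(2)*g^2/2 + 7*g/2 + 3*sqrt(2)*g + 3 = (g + 3/2)*(g + 2)*(sqrt(2)*g + 1)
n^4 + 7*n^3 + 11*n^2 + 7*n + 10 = (n + 2)*(n + 5)*(n - I)*(n + I)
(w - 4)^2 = w^2 - 8*w + 16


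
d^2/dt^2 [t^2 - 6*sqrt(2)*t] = 2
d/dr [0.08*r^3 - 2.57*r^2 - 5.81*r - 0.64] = 0.24*r^2 - 5.14*r - 5.81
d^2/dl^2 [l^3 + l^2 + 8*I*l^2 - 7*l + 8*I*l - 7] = 6*l + 2 + 16*I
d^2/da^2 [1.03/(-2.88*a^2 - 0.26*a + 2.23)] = (17.086464*a^2 + 1.542528*a - 1.03*(5.76*a + 0.26)*(11.52*a + 0.52) - 13.230144)/(2.88*a^2 + 0.26*a - 2.23)^3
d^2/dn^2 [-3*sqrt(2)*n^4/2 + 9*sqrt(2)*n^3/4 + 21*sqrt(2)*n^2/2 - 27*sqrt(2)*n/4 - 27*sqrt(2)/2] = sqrt(2)*(-18*n^2 + 27*n/2 + 21)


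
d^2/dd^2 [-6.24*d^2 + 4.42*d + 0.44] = -12.4800000000000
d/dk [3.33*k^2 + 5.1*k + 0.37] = 6.66*k + 5.1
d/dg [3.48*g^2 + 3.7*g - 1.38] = 6.96*g + 3.7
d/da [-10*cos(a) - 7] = 10*sin(a)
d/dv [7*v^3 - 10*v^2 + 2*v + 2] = 21*v^2 - 20*v + 2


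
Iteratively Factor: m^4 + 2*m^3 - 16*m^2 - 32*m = (m - 4)*(m^3 + 6*m^2 + 8*m) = (m - 4)*(m + 4)*(m^2 + 2*m) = (m - 4)*(m + 2)*(m + 4)*(m)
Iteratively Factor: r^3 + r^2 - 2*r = (r)*(r^2 + r - 2) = r*(r - 1)*(r + 2)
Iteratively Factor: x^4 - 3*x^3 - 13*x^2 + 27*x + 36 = (x - 3)*(x^3 - 13*x - 12) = (x - 4)*(x - 3)*(x^2 + 4*x + 3) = (x - 4)*(x - 3)*(x + 1)*(x + 3)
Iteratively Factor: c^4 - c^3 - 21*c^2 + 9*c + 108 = (c - 3)*(c^3 + 2*c^2 - 15*c - 36) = (c - 3)*(c + 3)*(c^2 - c - 12) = (c - 3)*(c + 3)^2*(c - 4)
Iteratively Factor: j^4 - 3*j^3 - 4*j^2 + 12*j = (j)*(j^3 - 3*j^2 - 4*j + 12) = j*(j - 3)*(j^2 - 4) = j*(j - 3)*(j - 2)*(j + 2)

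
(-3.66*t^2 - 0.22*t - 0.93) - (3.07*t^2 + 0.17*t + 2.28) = -6.73*t^2 - 0.39*t - 3.21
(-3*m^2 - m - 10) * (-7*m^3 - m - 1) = 21*m^5 + 7*m^4 + 73*m^3 + 4*m^2 + 11*m + 10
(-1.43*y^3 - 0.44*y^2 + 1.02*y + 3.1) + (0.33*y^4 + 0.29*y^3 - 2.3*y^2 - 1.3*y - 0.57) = 0.33*y^4 - 1.14*y^3 - 2.74*y^2 - 0.28*y + 2.53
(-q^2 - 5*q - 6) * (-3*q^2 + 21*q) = 3*q^4 - 6*q^3 - 87*q^2 - 126*q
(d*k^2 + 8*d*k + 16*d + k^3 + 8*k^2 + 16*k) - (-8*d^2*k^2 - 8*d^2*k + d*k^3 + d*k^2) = 8*d^2*k^2 + 8*d^2*k - d*k^3 + 8*d*k + 16*d + k^3 + 8*k^2 + 16*k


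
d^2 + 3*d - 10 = (d - 2)*(d + 5)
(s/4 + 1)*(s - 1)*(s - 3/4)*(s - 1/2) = s^4/4 + 7*s^3/16 - 59*s^2/32 + 49*s/32 - 3/8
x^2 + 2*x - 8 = (x - 2)*(x + 4)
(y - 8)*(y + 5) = y^2 - 3*y - 40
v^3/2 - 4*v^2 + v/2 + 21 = (v/2 + 1)*(v - 7)*(v - 3)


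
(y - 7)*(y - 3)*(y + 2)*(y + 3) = y^4 - 5*y^3 - 23*y^2 + 45*y + 126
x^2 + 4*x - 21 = (x - 3)*(x + 7)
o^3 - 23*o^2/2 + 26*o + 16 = (o - 8)*(o - 4)*(o + 1/2)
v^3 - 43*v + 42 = (v - 6)*(v - 1)*(v + 7)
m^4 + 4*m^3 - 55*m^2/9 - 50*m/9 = m*(m - 5/3)*(m + 2/3)*(m + 5)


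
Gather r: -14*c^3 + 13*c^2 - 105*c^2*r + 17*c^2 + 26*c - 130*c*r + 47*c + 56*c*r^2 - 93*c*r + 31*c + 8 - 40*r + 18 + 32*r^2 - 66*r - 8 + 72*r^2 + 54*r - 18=-14*c^3 + 30*c^2 + 104*c + r^2*(56*c + 104) + r*(-105*c^2 - 223*c - 52)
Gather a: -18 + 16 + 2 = 0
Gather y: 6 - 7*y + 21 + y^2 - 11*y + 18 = y^2 - 18*y + 45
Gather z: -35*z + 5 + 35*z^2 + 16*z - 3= 35*z^2 - 19*z + 2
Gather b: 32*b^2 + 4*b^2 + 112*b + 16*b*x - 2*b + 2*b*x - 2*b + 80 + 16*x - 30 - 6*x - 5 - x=36*b^2 + b*(18*x + 108) + 9*x + 45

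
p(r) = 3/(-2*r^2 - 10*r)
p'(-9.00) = -0.02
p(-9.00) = -0.04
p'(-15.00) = 0.00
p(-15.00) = -0.01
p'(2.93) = 0.03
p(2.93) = -0.06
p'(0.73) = 0.55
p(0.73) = -0.36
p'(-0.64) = 0.72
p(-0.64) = 0.54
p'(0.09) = 37.03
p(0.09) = -3.27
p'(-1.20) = 0.19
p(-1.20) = 0.33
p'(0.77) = 0.50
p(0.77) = -0.34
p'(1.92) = 0.08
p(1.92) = -0.11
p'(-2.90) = -0.03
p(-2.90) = 0.25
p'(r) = 3*(4*r + 10)/(-2*r^2 - 10*r)^2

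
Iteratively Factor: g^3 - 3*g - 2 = (g + 1)*(g^2 - g - 2) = (g + 1)^2*(g - 2)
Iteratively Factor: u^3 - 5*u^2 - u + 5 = (u - 1)*(u^2 - 4*u - 5) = (u - 5)*(u - 1)*(u + 1)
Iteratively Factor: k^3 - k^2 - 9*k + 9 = (k - 1)*(k^2 - 9) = (k - 1)*(k + 3)*(k - 3)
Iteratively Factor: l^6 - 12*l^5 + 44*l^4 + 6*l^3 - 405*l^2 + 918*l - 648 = (l - 3)*(l^5 - 9*l^4 + 17*l^3 + 57*l^2 - 234*l + 216) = (l - 4)*(l - 3)*(l^4 - 5*l^3 - 3*l^2 + 45*l - 54) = (l - 4)*(l - 3)*(l - 2)*(l^3 - 3*l^2 - 9*l + 27) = (l - 4)*(l - 3)*(l - 2)*(l + 3)*(l^2 - 6*l + 9) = (l - 4)*(l - 3)^2*(l - 2)*(l + 3)*(l - 3)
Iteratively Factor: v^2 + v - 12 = (v + 4)*(v - 3)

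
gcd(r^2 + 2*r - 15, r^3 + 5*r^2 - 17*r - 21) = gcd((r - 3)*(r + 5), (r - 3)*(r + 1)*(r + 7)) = r - 3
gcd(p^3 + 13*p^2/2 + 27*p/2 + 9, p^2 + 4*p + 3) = p + 3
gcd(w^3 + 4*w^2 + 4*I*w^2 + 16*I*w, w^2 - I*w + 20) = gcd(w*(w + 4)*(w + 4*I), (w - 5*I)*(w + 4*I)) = w + 4*I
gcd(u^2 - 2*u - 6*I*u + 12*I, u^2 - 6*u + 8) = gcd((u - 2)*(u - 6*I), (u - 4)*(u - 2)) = u - 2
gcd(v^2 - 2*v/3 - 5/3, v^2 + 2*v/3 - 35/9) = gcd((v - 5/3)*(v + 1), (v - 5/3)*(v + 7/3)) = v - 5/3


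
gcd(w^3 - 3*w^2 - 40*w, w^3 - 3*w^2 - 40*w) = w^3 - 3*w^2 - 40*w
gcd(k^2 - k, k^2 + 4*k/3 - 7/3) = k - 1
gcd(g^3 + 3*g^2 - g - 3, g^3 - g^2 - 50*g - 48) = g + 1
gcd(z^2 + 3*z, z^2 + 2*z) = z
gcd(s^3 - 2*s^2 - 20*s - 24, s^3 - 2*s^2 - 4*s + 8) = s + 2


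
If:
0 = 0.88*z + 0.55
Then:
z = -0.62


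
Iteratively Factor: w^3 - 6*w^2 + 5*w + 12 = (w + 1)*(w^2 - 7*w + 12) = (w - 4)*(w + 1)*(w - 3)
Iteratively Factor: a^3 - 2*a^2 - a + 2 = (a + 1)*(a^2 - 3*a + 2) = (a - 2)*(a + 1)*(a - 1)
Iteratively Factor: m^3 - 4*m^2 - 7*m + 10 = (m - 1)*(m^2 - 3*m - 10) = (m - 1)*(m + 2)*(m - 5)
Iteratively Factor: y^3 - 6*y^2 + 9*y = (y - 3)*(y^2 - 3*y) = (y - 3)^2*(y)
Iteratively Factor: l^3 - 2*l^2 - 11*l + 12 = (l + 3)*(l^2 - 5*l + 4) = (l - 4)*(l + 3)*(l - 1)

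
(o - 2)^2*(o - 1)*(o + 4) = o^4 - o^3 - 12*o^2 + 28*o - 16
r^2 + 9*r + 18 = (r + 3)*(r + 6)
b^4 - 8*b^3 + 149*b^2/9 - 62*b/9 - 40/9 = (b - 5)*(b - 2)*(b - 4/3)*(b + 1/3)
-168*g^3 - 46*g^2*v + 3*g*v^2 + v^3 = (-7*g + v)*(4*g + v)*(6*g + v)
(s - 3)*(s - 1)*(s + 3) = s^3 - s^2 - 9*s + 9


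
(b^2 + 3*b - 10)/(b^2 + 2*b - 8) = (b + 5)/(b + 4)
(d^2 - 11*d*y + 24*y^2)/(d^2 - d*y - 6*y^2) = (d - 8*y)/(d + 2*y)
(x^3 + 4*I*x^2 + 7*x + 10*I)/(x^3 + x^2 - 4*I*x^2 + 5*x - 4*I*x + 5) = (x^2 + 3*I*x + 10)/(x^2 + x*(1 - 5*I) - 5*I)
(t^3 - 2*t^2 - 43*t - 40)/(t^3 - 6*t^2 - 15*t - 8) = (t + 5)/(t + 1)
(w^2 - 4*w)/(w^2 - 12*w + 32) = w/(w - 8)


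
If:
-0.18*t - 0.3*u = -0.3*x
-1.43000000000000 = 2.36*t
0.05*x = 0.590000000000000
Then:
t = -0.61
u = 12.16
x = 11.80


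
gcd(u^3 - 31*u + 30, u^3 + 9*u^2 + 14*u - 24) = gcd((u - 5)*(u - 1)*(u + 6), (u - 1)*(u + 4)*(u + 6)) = u^2 + 5*u - 6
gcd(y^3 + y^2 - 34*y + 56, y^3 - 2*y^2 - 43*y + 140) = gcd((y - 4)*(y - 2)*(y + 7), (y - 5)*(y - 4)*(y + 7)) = y^2 + 3*y - 28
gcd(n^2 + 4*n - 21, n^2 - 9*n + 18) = n - 3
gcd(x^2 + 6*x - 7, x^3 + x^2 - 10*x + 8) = x - 1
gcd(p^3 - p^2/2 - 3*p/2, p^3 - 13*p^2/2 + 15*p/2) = p^2 - 3*p/2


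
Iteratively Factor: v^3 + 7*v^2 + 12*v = (v + 3)*(v^2 + 4*v) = v*(v + 3)*(v + 4)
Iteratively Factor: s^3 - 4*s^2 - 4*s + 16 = (s - 2)*(s^2 - 2*s - 8) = (s - 4)*(s - 2)*(s + 2)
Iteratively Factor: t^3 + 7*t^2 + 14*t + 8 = (t + 2)*(t^2 + 5*t + 4) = (t + 2)*(t + 4)*(t + 1)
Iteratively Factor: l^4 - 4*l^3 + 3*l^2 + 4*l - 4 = (l - 1)*(l^3 - 3*l^2 + 4) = (l - 2)*(l - 1)*(l^2 - l - 2) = (l - 2)*(l - 1)*(l + 1)*(l - 2)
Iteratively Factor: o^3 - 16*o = (o - 4)*(o^2 + 4*o) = o*(o - 4)*(o + 4)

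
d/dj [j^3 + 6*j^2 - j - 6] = 3*j^2 + 12*j - 1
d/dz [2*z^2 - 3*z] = 4*z - 3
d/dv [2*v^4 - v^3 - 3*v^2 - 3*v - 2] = 8*v^3 - 3*v^2 - 6*v - 3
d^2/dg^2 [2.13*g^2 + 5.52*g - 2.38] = 4.26000000000000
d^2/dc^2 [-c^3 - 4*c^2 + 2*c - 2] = -6*c - 8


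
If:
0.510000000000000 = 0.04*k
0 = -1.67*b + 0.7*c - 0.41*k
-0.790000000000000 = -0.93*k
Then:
No Solution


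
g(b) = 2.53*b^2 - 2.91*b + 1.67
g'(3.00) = 12.27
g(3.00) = 15.71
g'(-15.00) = -78.81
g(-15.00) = 614.57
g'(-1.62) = -11.11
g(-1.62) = 13.02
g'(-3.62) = -21.23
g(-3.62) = 45.36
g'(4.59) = 20.32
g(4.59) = 41.62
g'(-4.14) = -23.86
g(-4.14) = 57.08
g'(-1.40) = -9.99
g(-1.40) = 10.70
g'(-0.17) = -3.77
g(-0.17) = 2.24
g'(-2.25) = -14.30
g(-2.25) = 21.03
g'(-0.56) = -5.74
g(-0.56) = 4.09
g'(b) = 5.06*b - 2.91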